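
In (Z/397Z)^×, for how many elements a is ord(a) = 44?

φ(397) = 397 − 1 = 396 = 2^2 · 3^2 · 11.
In a cyclic group of order 396, there are φ(d) elements of order d for each divisor d of 396, and zero for non-divisors.
44 = 2^2 · 11 divides 396, and φ(44) = 20.

20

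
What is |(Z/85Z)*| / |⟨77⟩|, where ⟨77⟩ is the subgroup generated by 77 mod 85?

8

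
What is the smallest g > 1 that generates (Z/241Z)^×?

7

φ(241) = 241 − 1 = 240 = 2^4 · 3 · 5.
Test candidates g = 2, 3, … against the prime factors q ∈ {2, 3, 5} of φ(241): g is a generator iff g^(240/q) ≢ 1 for every such q.
g = 2: 2^120 ≡ 1 — hits 1, so not a primitive root.
g = 3: 3^120 ≡ 1 — hits 1, so not a primitive root.
g = 4: 4^120 ≡ 1 — hits 1, so not a primitive root.
g = 5: 5^120 ≡ 1 — hits 1, so not a primitive root.
g = 6: 6^120 ≡ 1 — hits 1, so not a primitive root.
g = 7: 7^120 ≡ 240; 7^80 ≡ 15; 7^48 ≡ 91 — none is 1, so 7 is a primitive root.
Hence the least primitive root of 241 is 7.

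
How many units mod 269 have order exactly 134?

66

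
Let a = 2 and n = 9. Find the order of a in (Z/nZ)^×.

6

Since 2 ∈ (Z/9Z)^×, its order divides φ(9) = φ(3^2) = 3·(3−1) = 6 = 2 · 3.
Divisors of 6: 1, 2, 3, 6.
Check 2^d mod 9 for each divisor in increasing order:
2^1 ≡ 2 (mod 9)
2^2 ≡ 4 (mod 9)
2^3 ≡ 8 (mod 9)
2^6 ≡ 1 (mod 9) ✓
The smallest such exponent is 6, so the order of 2 is 6.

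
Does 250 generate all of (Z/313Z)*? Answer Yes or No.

φ(313) = 313 − 1 = 312 = 2^3 · 3 · 13.
250 is a primitive root mod 313 iff 250^(φ(313)/q) ≢ 1 for every prime q | φ(313), i.e. q ∈ {2, 3, 13}.
250^156 ≡ 312 (mod 313)  [q = 2: ≢ 1 ✓]
250^104 ≡ 214 (mod 313)  [q = 3: ≢ 1 ✓]
250^24 ≡ 103 (mod 313)  [q = 13: ≢ 1 ✓]
None equal 1, so ord_313(250) = 312: 250 is a primitive root.

Yes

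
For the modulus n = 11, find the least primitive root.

φ(11) = 11 − 1 = 10 = 2 · 5.
Test candidates g = 2, 3, … against the prime factors q ∈ {2, 5} of φ(11): g is a generator iff g^(10/q) ≢ 1 for every such q.
g = 2: 2^5 ≡ 10; 2^2 ≡ 4 — none is 1, so 2 is a primitive root.
The smallest primitive root modulo 11 is 2.

2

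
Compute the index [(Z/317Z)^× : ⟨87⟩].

2

By Lagrange's theorem, ord_317(87) divides φ(317) = 317 − 1 = 316 = 2^2 · 79.
Divisors of 316: 1, 2, 4, 79, 158, 316.
Evaluate successive powers at the divisors of 316:
87^1 ≡ 87 (mod 317)
87^2 ≡ 278 (mod 317)
87^4 ≡ 253 (mod 317)
87^79 ≡ 316 (mod 317)
87^158 ≡ 1 (mod 317) ✓
So ord_317(87) = 158, hence |⟨87⟩| = 158.
[(Z/317Z)^× : ⟨87⟩] = 316/158 = 2.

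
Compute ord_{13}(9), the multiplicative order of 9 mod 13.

Since 9 ∈ (Z/13Z)^×, its order divides φ(13) = 13 − 1 = 12 = 2^2 · 3.
Divisors of 12: 1, 2, 3, 4, 6, 12.
Test each divisor d:
9^1 ≡ 9 (mod 13)
9^2 ≡ 3 (mod 13)
9^3 ≡ 1 (mod 13) ✓
Hence ord(9) = 3.

3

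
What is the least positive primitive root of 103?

5

φ(103) = 103 − 1 = 102 = 2 · 3 · 17.
Test candidates g = 2, 3, … against the prime factors q ∈ {2, 3, 17} of φ(103): g is a generator iff g^(102/q) ≢ 1 for every such q.
g = 2: 2^51 ≡ 1 — hits 1, so not a primitive root.
g = 3: 3^51 ≡ 102; 3^34 ≡ 1 — hits 1, so not a primitive root.
g = 4: 4^51 ≡ 1 — hits 1, so not a primitive root.
g = 5: 5^51 ≡ 102; 5^34 ≡ 56; 5^6 ≡ 72 — none is 1, so 5 is a primitive root.
The smallest primitive root modulo 103 is 5.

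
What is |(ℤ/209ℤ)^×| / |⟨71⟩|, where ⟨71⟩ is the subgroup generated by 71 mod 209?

2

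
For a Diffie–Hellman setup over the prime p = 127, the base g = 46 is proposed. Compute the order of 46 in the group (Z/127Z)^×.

126

ord(46) | φ(127) = 127 − 1 = 126 = 2 · 3^2 · 7.
Divisors of 126: 1, 2, 3, 6, 7, 9, 14, 18, 21, 42, 63, 126.
Compute 46^d (mod 127) for the divisors d until we hit 1:
46^1 ≡ 46 (mod 127)
46^2 ≡ 84 (mod 127)
46^3 ≡ 54 (mod 127)
46^6 ≡ 122 (mod 127)
46^7 ≡ 24 (mod 127)
46^9 ≡ 111 (mod 127)
46^14 ≡ 68 (mod 127)
46^18 ≡ 2 (mod 127)
46^21 ≡ 108 (mod 127)
46^42 ≡ 107 (mod 127)
46^63 ≡ 126 (mod 127)
46^126 ≡ 1 (mod 127) ✓
The smallest such exponent is 126, so the order of 46 is 126.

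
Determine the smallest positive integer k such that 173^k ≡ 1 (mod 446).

ord(173) | φ(446) = φ(2)·φ(223) = 1·222 = 222 = 2 · 3 · 37.
Divisors of 222: 1, 2, 3, 6, 37, 74, 111, 222.
Compute 173^d (mod 446) for the divisors d until we hit 1:
173^1 ≡ 173
173^2 ≡ 47
173^3 ≡ 103
173^6 ≡ 351
173^37 ≡ 407
173^74 ≡ 183
173^111 ≡ 445
173^222 ≡ 1
Hence ord(173) = 222.

222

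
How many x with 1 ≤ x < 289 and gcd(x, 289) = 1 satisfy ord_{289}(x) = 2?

φ(289) = φ(17^2) = 17·(17−1) = 272 = 2^4 · 17.
Since (Z/289Z)^× is cyclic of order 272, the number of elements of order d is φ(d) when d | 272 and 0 otherwise.
2 | 272, and φ(2) = 2 − 1 = 1.

1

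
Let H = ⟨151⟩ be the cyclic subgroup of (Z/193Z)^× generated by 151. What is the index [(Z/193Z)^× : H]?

6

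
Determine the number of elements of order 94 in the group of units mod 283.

φ(283) = 283 − 1 = 282 = 2 · 3 · 47.
Since (Z/283Z)^× is cyclic of order 282, the number of elements of order d is φ(d) when d | 282 and 0 otherwise.
94 = 2 · 47 divides 282, and φ(94) = 46.

46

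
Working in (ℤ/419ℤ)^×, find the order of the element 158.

418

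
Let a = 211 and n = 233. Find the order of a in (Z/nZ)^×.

232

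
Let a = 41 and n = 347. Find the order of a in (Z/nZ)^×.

346

Since 41 ∈ (Z/347Z)^×, its order divides φ(347) = 347 − 1 = 346 = 2 · 173.
Divisors of 346: 1, 2, 173, 346.
Evaluate successive powers at the divisors of 346:
41^1 ≡ 41 (mod 347)
41^2 ≡ 293 (mod 347)
41^173 ≡ 346 (mod 347)
41^346 ≡ 1 (mod 347) ✓
So ord_347(41) = 346.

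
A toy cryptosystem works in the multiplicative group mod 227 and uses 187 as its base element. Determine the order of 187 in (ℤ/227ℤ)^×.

ord(187) | φ(227) = 227 − 1 = 226 = 2 · 113.
Divisors of 226: 1, 2, 113, 226.
Test each divisor d:
187^1 ≡ 187 (mod 227)
187^2 ≡ 11 (mod 227)
187^113 ≡ 226 (mod 227)
187^226 ≡ 1 (mod 227) ✓
Therefore the multiplicative order of 187 modulo 227 is 226.

226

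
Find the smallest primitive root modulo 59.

2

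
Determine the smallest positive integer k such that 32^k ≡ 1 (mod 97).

48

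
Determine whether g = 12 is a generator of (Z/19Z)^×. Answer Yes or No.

φ(19) = 19 − 1 = 18 = 2 · 3^2.
It suffices to check that the order of 12 is not a proper divisor of 18: compute 12^(18/q) for q ∈ {2, 3}.
12^9 ≡ 18 (mod 19)  [q = 2: ≢ 1 ✓]
12^6 ≡ 1 (mod 19)  [q = 3: ≡ 1 ✗]
Since 12^6 ≡ 1, the order of 12 divides 6 < 18, so 12 is not a primitive root.

No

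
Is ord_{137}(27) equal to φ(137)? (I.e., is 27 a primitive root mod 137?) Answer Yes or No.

φ(137) = 137 − 1 = 136 = 2^3 · 17.
It suffices to check that the order of 27 is not a proper divisor of 136: compute 27^(136/q) for q ∈ {2, 17}.
27^68 ≡ 136 (mod 137)  [q = 2: ≢ 1 ✓]
27^8 ≡ 50 (mod 137)  [q = 17: ≢ 1 ✓]
None equal 1, so ord_137(27) = 136: 27 is a primitive root.

Yes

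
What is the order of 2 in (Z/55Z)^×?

By Lagrange's theorem, ord_55(2) divides φ(55) = φ(5·11) = (5−1)·(11−1) = 4·10 = 40 = 2^3 · 5.
Divisors of 40: 1, 2, 4, 5, 8, 10, 20, 40.
Evaluate successive powers at the divisors of 40:
2^1 ≡ 2 (mod 55)
2^2 ≡ 4 (mod 55)
2^4 ≡ 16 (mod 55)
2^5 ≡ 32 (mod 55)
2^8 ≡ 36 (mod 55)
2^10 ≡ 34 (mod 55)
2^20 ≡ 1 (mod 55) ✓
Therefore the multiplicative order of 2 modulo 55 is 20.

20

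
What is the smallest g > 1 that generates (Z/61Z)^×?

φ(61) = 61 − 1 = 60 = 2^2 · 3 · 5.
Test candidates g = 2, 3, … against the prime factors q ∈ {2, 3, 5} of φ(61): g is a generator iff g^(60/q) ≢ 1 for every such q.
g = 2: 2^30 ≡ 60; 2^20 ≡ 47; 2^12 ≡ 9 — none is 1, so 2 is a primitive root.
So 2 is the smallest generator of (Z/61Z)^×.

2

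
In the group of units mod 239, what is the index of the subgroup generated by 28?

7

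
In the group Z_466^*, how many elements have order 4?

2

φ(466) = φ(2)·φ(233) = 1·232 = 232 = 2^3 · 29.
(Z/466Z)^× is cyclic (|G| = 232); a cyclic group of order m has exactly φ(d) elements of each order d | m, and none otherwise.
4 = 2^2 divides 232, and φ(4) = 2.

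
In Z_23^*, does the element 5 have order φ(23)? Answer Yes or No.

Yes

φ(23) = 23 − 1 = 22 = 2 · 11.
5 is a primitive root mod 23 iff 5^(φ(23)/q) ≢ 1 for every prime q | φ(23), i.e. q ∈ {2, 11}.
5^11 ≡ 22 (mod 23)  [q = 2: ≢ 1 ✓]
5^2 ≡ 2 (mod 23)  [q = 11: ≢ 1 ✓]
Every test exponent gives a nontrivial residue, hence 5 generates the full group.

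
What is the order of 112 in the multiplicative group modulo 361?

The order of 112 must divide φ(361) = φ(19^2) = 19·(19−1) = 342 = 2 · 3^2 · 19.
Divisors of 342: 1, 2, 3, 6, 9, 18, 19, 38, 57, 114, 171, 342.
Test each divisor d:
112^1 ≡ 112 (mod 361)
112^2 ≡ 270 (mod 361)
112^3 ≡ 277 (mod 361)
112^6 ≡ 197 (mod 361)
112^9 ≡ 58 (mod 361)
112^18 ≡ 115 (mod 361)
112^19 ≡ 245 (mod 361)
112^38 ≡ 99 (mod 361)
112^57 ≡ 68 (mod 361)
112^114 ≡ 292 (mod 361)
112^171 ≡ 1 (mod 361) ✓
Therefore the multiplicative order of 112 modulo 361 is 171.

171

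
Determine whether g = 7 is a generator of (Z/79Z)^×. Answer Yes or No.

Yes

φ(79) = 79 − 1 = 78 = 2 · 3 · 13.
Test 7^(78/q) mod 79 for each prime factor q of 78:
7^39 ≡ 78 (mod 79)  [q = 2: ≢ 1 ✓]
7^26 ≡ 55 (mod 79)  [q = 3: ≢ 1 ✓]
7^6 ≡ 18 (mod 79)  [q = 13: ≢ 1 ✓]
All checks pass, so 7 has order 78 and is a primitive root modulo 79.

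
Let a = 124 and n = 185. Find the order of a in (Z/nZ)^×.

36

ord(124) | φ(185) = φ(5·37) = (5−1)·(37−1) = 4·36 = 144 = 2^4 · 3^2.
Divisors of 144: 1, 2, 3, 4, 6, 8, 9, 12, 16, 18, 24, 36, 48, 72, 144.
Check 124^d mod 185 for each divisor in increasing order:
124^1 ≡ 124 (mod 185)
124^2 ≡ 21 (mod 185)
124^3 ≡ 14 (mod 185)
124^4 ≡ 71 (mod 185)
124^6 ≡ 11 (mod 185)
124^8 ≡ 46 (mod 185)
124^9 ≡ 154 (mod 185)
124^12 ≡ 121 (mod 185)
124^16 ≡ 81 (mod 185)
124^18 ≡ 36 (mod 185)
124^24 ≡ 26 (mod 185)
124^36 ≡ 1 (mod 185) ✓
Therefore the multiplicative order of 124 modulo 185 is 36.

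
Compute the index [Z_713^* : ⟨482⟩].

22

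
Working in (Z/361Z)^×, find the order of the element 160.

114

Since 160 ∈ (Z/361Z)^×, its order divides φ(361) = φ(19^2) = 19·(19−1) = 342 = 2 · 3^2 · 19.
Divisors of 342: 1, 2, 3, 6, 9, 18, 19, 38, 57, 114, 171, 342.
Evaluate successive powers at the divisors of 342:
160^1 ≡ 160 (mod 361)
160^2 ≡ 330 (mod 361)
160^3 ≡ 94 (mod 361)
160^6 ≡ 172 (mod 361)
160^9 ≡ 284 (mod 361)
160^18 ≡ 153 (mod 361)
160^19 ≡ 293 (mod 361)
160^38 ≡ 292 (mod 361)
160^57 ≡ 360 (mod 361)
160^114 ≡ 1 (mod 361) ✓
So ord_361(160) = 114.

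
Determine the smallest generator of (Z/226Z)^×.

φ(226) = φ(2)·φ(113) = 1·112 = 112 = 2^4 · 7.
Test candidates g = 2, 3, … against the prime factors q ∈ {2, 7} of φ(226): g is a generator iff g^(112/q) ≢ 1 for every such q.
g = 2: gcd(2, 226) = 2 > 1, not a unit — skip.
g = 3: 3^56 ≡ 225; 3^16 ≡ 49 — none is 1, so 3 is a primitive root.
The smallest primitive root modulo 226 is 3.

3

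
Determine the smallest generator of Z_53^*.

2

φ(53) = 53 − 1 = 52 = 2^2 · 13.
g is a primitive root iff g^(52/q) ≢ 1 (mod 53) for each prime q ∈ {2, 13}.
g = 2: 2^26 ≡ 52; 2^4 ≡ 16 — none is 1, so 2 is a primitive root.
Hence the least primitive root of 53 is 2.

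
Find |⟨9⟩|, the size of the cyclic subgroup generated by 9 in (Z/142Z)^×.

The order of 9 must divide φ(142) = φ(2)·φ(71) = 1·70 = 70 = 2 · 5 · 7.
Divisors of 70: 1, 2, 5, 7, 10, 14, 35, 70.
Compute 9^d (mod 142) for the divisors d until we hit 1:
9^1 ≡ 9 (mod 142)
9^2 ≡ 81 (mod 142)
9^5 ≡ 119 (mod 142)
9^7 ≡ 125 (mod 142)
9^10 ≡ 103 (mod 142)
9^14 ≡ 5 (mod 142)
9^35 ≡ 1 (mod 142) ✓
The smallest such exponent is 35, so the order of 9 is 35.

35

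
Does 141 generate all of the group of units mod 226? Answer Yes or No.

φ(226) = φ(2)·φ(113) = 1·112 = 112 = 2^4 · 7.
An element g generates (Z/226Z)^× iff g^(112/q) ≢ 1 (mod 226) for each prime q ∈ {2, 7}.
141^56 ≡ 1 (mod 226)  [q = 2: ≡ 1 ✗]
141^16 ≡ 219 (mod 226)  [q = 7: ≢ 1 ✓]
The check at q = 2 fails, so 141 generates a proper subgroup.

No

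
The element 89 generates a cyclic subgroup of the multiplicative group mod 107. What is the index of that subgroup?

2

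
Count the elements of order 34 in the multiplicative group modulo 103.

16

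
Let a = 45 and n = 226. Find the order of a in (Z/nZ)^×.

112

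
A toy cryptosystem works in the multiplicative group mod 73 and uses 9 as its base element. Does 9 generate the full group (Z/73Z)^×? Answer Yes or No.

No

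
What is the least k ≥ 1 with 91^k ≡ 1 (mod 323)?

144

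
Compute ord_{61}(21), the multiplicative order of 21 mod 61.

12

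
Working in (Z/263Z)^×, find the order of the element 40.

262

The order of 40 must divide φ(263) = 263 − 1 = 262 = 2 · 131.
Divisors of 262: 1, 2, 131, 262.
Compute 40^d (mod 263) for the divisors d until we hit 1:
40^1 ≡ 40
40^2 ≡ 22
40^131 ≡ 262
40^262 ≡ 1
The smallest such exponent is 262, so the order of 40 is 262.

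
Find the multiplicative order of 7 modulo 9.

Since 7 ∈ (Z/9Z)^×, its order divides φ(9) = φ(3^2) = 3·(3−1) = 6 = 2 · 3.
Divisors of 6: 1, 2, 3, 6.
Compute 7^d (mod 9) for the divisors d until we hit 1:
7^1 ≡ 7 (mod 9)
7^2 ≡ 4 (mod 9)
7^3 ≡ 1 (mod 9) ✓
The smallest such exponent is 3, so the order of 7 is 3.

3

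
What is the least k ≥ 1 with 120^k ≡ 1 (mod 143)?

6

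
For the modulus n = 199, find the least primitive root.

3

φ(199) = 199 − 1 = 198 = 2 · 3^2 · 11.
g is a primitive root iff g^(198/q) ≢ 1 (mod 199) for each prime q ∈ {2, 3, 11}.
g = 2: 2^99 ≡ 1 — hits 1, so not a primitive root.
g = 3: 3^99 ≡ 198; 3^66 ≡ 106; 3^18 ≡ 125 — none is 1, so 3 is a primitive root.
So 3 is the smallest generator of (Z/199Z)^×.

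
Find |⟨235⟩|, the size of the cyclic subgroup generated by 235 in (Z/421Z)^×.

420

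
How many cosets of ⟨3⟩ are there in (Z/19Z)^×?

1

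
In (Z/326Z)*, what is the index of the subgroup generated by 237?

2

ord(237) | φ(326) = φ(2)·φ(163) = 1·162 = 162 = 2 · 3^4.
Divisors of 162: 1, 2, 3, 6, 9, 18, 27, 54, 81, 162.
Compute 237^d (mod 326) for the divisors d until we hit 1:
237^1 ≡ 237 (mod 326)
237^2 ≡ 97 (mod 326)
237^3 ≡ 169 (mod 326)
237^6 ≡ 199 (mod 326)
237^9 ≡ 53 (mod 326)
237^18 ≡ 201 (mod 326)
237^27 ≡ 221 (mod 326)
237^54 ≡ 267 (mod 326)
237^81 ≡ 1 (mod 326) ✓
So ord_326(237) = 81, hence |⟨237⟩| = 81.
Index = |(Z/326Z)^×| / |⟨237⟩| = 162 / 81 = 2.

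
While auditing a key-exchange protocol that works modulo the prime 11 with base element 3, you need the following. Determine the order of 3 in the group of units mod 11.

5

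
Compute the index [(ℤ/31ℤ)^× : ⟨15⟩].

3

Since 15 ∈ (Z/31Z)^×, its order divides φ(31) = 31 − 1 = 30 = 2 · 3 · 5.
Divisors of 30: 1, 2, 3, 5, 6, 10, 15, 30.
Evaluate successive powers at the divisors of 30:
15^1 ≡ 15 (mod 31)
15^2 ≡ 8 (mod 31)
15^3 ≡ 27 (mod 31)
15^5 ≡ 30 (mod 31)
15^6 ≡ 16 (mod 31)
15^10 ≡ 1 (mod 31) ✓
Thus |⟨15⟩| = ord(15) = 10.
[(Z/31Z)^× : ⟨15⟩] = 30/10 = 3.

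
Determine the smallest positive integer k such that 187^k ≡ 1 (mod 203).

42

ord(187) | φ(203) = φ(7·29) = (7−1)·(29−1) = 6·28 = 168 = 2^3 · 3 · 7.
Divisors of 168: 1, 2, 3, 4, 6, 7, 8, 12, 14, 21, 24, 28, 42, 56, 84, 168.
Compute 187^d (mod 203) for the divisors d until we hit 1:
187^1 ≡ 187
187^2 ≡ 53
187^3 ≡ 167
187^4 ≡ 170
187^6 ≡ 78
187^7 ≡ 173
187^8 ≡ 74
187^12 ≡ 197
187^14 ≡ 88
187^21 ≡ 202
187^24 ≡ 36
187^28 ≡ 30
187^42 ≡ 1
Hence ord(187) = 42.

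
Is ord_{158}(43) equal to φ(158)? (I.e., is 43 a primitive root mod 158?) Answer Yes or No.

Yes

φ(158) = φ(2)·φ(79) = 1·78 = 78 = 2 · 3 · 13.
Test 43^(78/q) mod 158 for each prime factor q of 78:
43^39 ≡ 157 (mod 158)  [q = 2: ≢ 1 ✓]
43^26 ≡ 23 (mod 158)  [q = 3: ≢ 1 ✓]
43^6 ≡ 141 (mod 158)  [q = 13: ≢ 1 ✓]
All checks pass, so 43 has order 78 and is a primitive root modulo 158.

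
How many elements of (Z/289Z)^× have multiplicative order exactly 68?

32

φ(289) = φ(17^2) = 17·(17−1) = 272 = 2^4 · 17.
(Z/289Z)^× is cyclic (|G| = 272); a cyclic group of order m has exactly φ(d) elements of each order d | m, and none otherwise.
68 = 2^2 · 17 divides 272, and φ(68) = 32.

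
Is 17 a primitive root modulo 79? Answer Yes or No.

φ(79) = 79 − 1 = 78 = 2 · 3 · 13.
It suffices to check that the order of 17 is not a proper divisor of 78: compute 17^(78/q) for q ∈ {2, 3, 13}.
17^39 ≡ 78 (mod 79)  [q = 2: ≢ 1 ✓]
17^26 ≡ 1 (mod 79)  [q = 3: ≡ 1 ✗]
17^6 ≡ 67 (mod 79)  [q = 13: ≢ 1 ✓]
Since 17^26 ≡ 1, the order of 17 divides 26 < 78, so 17 is not a primitive root.

No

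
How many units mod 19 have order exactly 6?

2

φ(19) = 19 − 1 = 18 = 2 · 3^2.
Since (Z/19Z)^× is cyclic of order 18, the number of elements of order d is φ(d) when d | 18 and 0 otherwise.
6 = 2 · 3 divides 18, and φ(6) = 2.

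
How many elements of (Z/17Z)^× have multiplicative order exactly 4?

2

φ(17) = 17 − 1 = 16 = 2^4.
In a cyclic group of order 16, there are φ(d) elements of order d for each divisor d of 16, and zero for non-divisors.
4 = 2^2 divides 16, and φ(4) = 2.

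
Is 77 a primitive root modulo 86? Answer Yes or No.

φ(86) = φ(2)·φ(43) = 1·42 = 42 = 2 · 3 · 7.
An element g generates (Z/86Z)^× iff g^(42/q) ≢ 1 (mod 86) for each prime q ∈ {2, 3, 7}.
77^21 ≡ 85 (mod 86)  [q = 2: ≢ 1 ✓]
77^14 ≡ 49 (mod 86)  [q = 3: ≢ 1 ✓]
77^6 ≡ 47 (mod 86)  [q = 7: ≢ 1 ✓]
Every test exponent gives a nontrivial residue, hence 77 generates the full group.

Yes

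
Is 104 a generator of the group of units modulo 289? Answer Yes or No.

No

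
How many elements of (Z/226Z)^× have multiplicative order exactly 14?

φ(226) = φ(2)·φ(113) = 1·112 = 112 = 2^4 · 7.
Since (Z/226Z)^× is cyclic of order 112, the number of elements of order d is φ(d) when d | 112 and 0 otherwise.
14 = 2 · 7 divides 112, and φ(14) = 6.

6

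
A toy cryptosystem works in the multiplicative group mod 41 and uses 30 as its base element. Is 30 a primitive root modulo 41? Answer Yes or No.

Yes

φ(41) = 41 − 1 = 40 = 2^3 · 5.
30 is a primitive root mod 41 iff 30^(φ(41)/q) ≢ 1 for every prime q | φ(41), i.e. q ∈ {2, 5}.
30^20 ≡ 40 (mod 41)  [q = 2: ≢ 1 ✓]
30^8 ≡ 16 (mod 41)  [q = 5: ≢ 1 ✓]
All checks pass, so 30 has order 40 and is a primitive root modulo 41.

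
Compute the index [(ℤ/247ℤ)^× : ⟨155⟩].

12

ord(155) | φ(247) = φ(13·19) = (13−1)·(19−1) = 12·18 = 216 = 2^3 · 3^3.
Divisors of 216: 1, 2, 3, 4, 6, 8, 9, 12, 18, 24, 27, 36, 54, 72, 108, 216.
Test each divisor d:
155^1 ≡ 155 (mod 247)
155^2 ≡ 66 (mod 247)
155^3 ≡ 103 (mod 247)
155^4 ≡ 157 (mod 247)
155^6 ≡ 235 (mod 247)
155^8 ≡ 196 (mod 247)
155^9 ≡ 246 (mod 247)
155^12 ≡ 144 (mod 247)
155^18 ≡ 1 (mod 247) ✓
The order of 155 is 18, so the subgroup it generates has 18 elements.
The index is φ(247) / ord(155) = 216 / 18 = 12.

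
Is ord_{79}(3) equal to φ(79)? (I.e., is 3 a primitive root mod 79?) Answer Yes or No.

Yes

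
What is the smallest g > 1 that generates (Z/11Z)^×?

φ(11) = 11 − 1 = 10 = 2 · 5.
Test candidates g = 2, 3, … against the prime factors q ∈ {2, 5} of φ(11): g is a generator iff g^(10/q) ≢ 1 for every such q.
g = 2: 2^5 ≡ 10; 2^2 ≡ 4 — none is 1, so 2 is a primitive root.
So 2 is the smallest generator of (Z/11Z)^×.

2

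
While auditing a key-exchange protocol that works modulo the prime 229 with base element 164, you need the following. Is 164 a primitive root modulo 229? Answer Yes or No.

φ(229) = 229 − 1 = 228 = 2^2 · 3 · 19.
Test 164^(228/q) mod 229 for each prime factor q of 228:
164^114 ≡ 228 (mod 229)  [q = 2: ≢ 1 ✓]
164^76 ≡ 94 (mod 229)  [q = 3: ≢ 1 ✓]
164^12 ≡ 57 (mod 229)  [q = 19: ≢ 1 ✓]
None equal 1, so ord_229(164) = 228: 164 is a primitive root.

Yes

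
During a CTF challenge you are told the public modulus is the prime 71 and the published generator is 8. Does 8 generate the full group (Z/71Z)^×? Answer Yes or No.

No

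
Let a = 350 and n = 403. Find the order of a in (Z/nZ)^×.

Since 350 ∈ (Z/403Z)^×, its order divides φ(403) = φ(13·31) = (13−1)·(31−1) = 12·30 = 360 = 2^3 · 3^2 · 5.
Divisors of 360: 1, 2, 3, 4, 5, 6, 8, 9, 10, 12, 15, 18, 20, 24, 30, 36, 40, 45, 60, 72, 90, 120, 180, 360.
Test each divisor d:
350^1 ≡ 350 (mod 403)
350^2 ≡ 391 (mod 403)
350^3 ≡ 233 (mod 403)
350^4 ≡ 144 (mod 403)
350^5 ≡ 25 (mod 403)
350^6 ≡ 287 (mod 403)
350^8 ≡ 183 (mod 403)
350^9 ≡ 376 (mod 403)
350^10 ≡ 222 (mod 403)
350^12 ≡ 157 (mod 403)
350^15 ≡ 311 (mod 403)
350^18 ≡ 326 (mod 403)
350^20 ≡ 118 (mod 403)
350^24 ≡ 66 (mod 403)
350^30 ≡ 1 (mod 403) ✓
Therefore the multiplicative order of 350 modulo 403 is 30.

30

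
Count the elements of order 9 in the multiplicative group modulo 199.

φ(199) = 199 − 1 = 198 = 2 · 3^2 · 11.
Since (Z/199Z)^× is cyclic of order 198, the number of elements of order d is φ(d) when d | 198 and 0 otherwise.
9 = 3^2 divides 198, and φ(9) = 6.

6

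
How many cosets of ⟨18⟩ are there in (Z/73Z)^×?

The order of 18 must divide φ(73) = 73 − 1 = 72 = 2^3 · 3^2.
Divisors of 72: 1, 2, 3, 4, 6, 8, 9, 12, 18, 24, 36, 72.
Check 18^d mod 73 for each divisor in increasing order:
18^1 ≡ 18
18^2 ≡ 32
18^3 ≡ 65
18^4 ≡ 2
18^6 ≡ 64
18^8 ≡ 4
18^9 ≡ 72
18^12 ≡ 8
18^18 ≡ 1
The order of 18 is 18, so the subgroup it generates has 18 elements.
[(Z/73Z)^× : ⟨18⟩] = 72/18 = 4.

4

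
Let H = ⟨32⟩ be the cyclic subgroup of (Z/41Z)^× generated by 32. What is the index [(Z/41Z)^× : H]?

10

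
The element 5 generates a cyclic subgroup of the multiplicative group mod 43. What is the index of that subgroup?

1

Since 5 ∈ (Z/43Z)^×, its order divides φ(43) = 43 − 1 = 42 = 2 · 3 · 7.
Divisors of 42: 1, 2, 3, 6, 7, 14, 21, 42.
Check 5^d mod 43 for each divisor in increasing order:
5^1 ≡ 5 (mod 43)
5^2 ≡ 25 (mod 43)
5^3 ≡ 39 (mod 43)
5^6 ≡ 16 (mod 43)
5^7 ≡ 37 (mod 43)
5^14 ≡ 36 (mod 43)
5^21 ≡ 42 (mod 43)
5^42 ≡ 1 (mod 43) ✓
The order of 5 is 42, so the subgroup it generates has 42 elements.
Index = |(Z/43Z)^×| / |⟨5⟩| = 42 / 42 = 1.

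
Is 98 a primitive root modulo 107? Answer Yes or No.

Yes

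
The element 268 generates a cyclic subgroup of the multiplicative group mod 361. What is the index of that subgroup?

By Lagrange's theorem, ord_361(268) divides φ(361) = φ(19^2) = 19·(19−1) = 342 = 2 · 3^2 · 19.
Divisors of 342: 1, 2, 3, 6, 9, 18, 19, 38, 57, 114, 171, 342.
Test each divisor d:
268^1 ≡ 268 (mod 361)
268^2 ≡ 346 (mod 361)
268^3 ≡ 312 (mod 361)
268^6 ≡ 235 (mod 361)
268^9 ≡ 37 (mod 361)
268^18 ≡ 286 (mod 361)
268^19 ≡ 116 (mod 361)
268^38 ≡ 99 (mod 361)
268^57 ≡ 293 (mod 361)
268^114 ≡ 292 (mod 361)
268^171 ≡ 360 (mod 361)
268^342 ≡ 1 (mod 361) ✓
So ord_361(268) = 342, hence |⟨268⟩| = 342.
Index = |(Z/361Z)^×| / |⟨268⟩| = 342 / 342 = 1.

1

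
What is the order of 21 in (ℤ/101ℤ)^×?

ord(21) | φ(101) = 101 − 1 = 100 = 2^2 · 5^2.
Divisors of 100: 1, 2, 4, 5, 10, 20, 25, 50, 100.
Check 21^d mod 101 for each divisor in increasing order:
21^1 ≡ 21 (mod 101)
21^2 ≡ 37 (mod 101)
21^4 ≡ 56 (mod 101)
21^5 ≡ 65 (mod 101)
21^10 ≡ 84 (mod 101)
21^20 ≡ 87 (mod 101)
21^25 ≡ 100 (mod 101)
21^50 ≡ 1 (mod 101) ✓
So ord_101(21) = 50.

50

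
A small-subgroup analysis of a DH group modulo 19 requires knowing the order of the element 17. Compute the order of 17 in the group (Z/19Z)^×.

9

Since 17 ∈ (Z/19Z)^×, its order divides φ(19) = 19 − 1 = 18 = 2 · 3^2.
Divisors of 18: 1, 2, 3, 6, 9, 18.
Evaluate successive powers at the divisors of 18:
17^1 ≡ 17 (mod 19)
17^2 ≡ 4 (mod 19)
17^3 ≡ 11 (mod 19)
17^6 ≡ 7 (mod 19)
17^9 ≡ 1 (mod 19) ✓
So ord_19(17) = 9.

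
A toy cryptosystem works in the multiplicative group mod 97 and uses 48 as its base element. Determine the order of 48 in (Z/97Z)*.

48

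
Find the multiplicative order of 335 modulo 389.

By Lagrange's theorem, ord_389(335) divides φ(389) = 389 − 1 = 388 = 2^2 · 97.
Divisors of 388: 1, 2, 4, 97, 194, 388.
Evaluate successive powers at the divisors of 388:
335^1 ≡ 335 (mod 389)
335^2 ≡ 193 (mod 389)
335^4 ≡ 294 (mod 389)
335^97 ≡ 1 (mod 389) ✓
Hence ord(335) = 97.

97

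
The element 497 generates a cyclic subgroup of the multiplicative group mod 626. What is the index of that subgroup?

3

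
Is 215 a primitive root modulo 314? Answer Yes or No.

No

φ(314) = φ(2)·φ(157) = 1·156 = 156 = 2^2 · 3 · 13.
215 is a primitive root mod 314 iff 215^(φ(314)/q) ≢ 1 for every prime q | φ(314), i.e. q ∈ {2, 3, 13}.
215^78 ≡ 1 (mod 314)  [q = 2: ≡ 1 ✗]
215^52 ≡ 1 (mod 314)  [q = 3: ≡ 1 ✗]
215^12 ≡ 203 (mod 314)  [q = 13: ≢ 1 ✓]
The check at q = 2 fails, so 215 generates a proper subgroup.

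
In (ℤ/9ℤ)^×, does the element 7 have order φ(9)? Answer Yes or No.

No

φ(9) = φ(3^2) = 3·(3−1) = 6 = 2 · 3.
Test 7^(6/q) mod 9 for each prime factor q of 6:
7^3 ≡ 1 (mod 9)  [q = 2: ≡ 1 ✗]
7^2 ≡ 4 (mod 9)  [q = 3: ≢ 1 ✓]
7^3 ≡ 1 shows ord(7) | 3, strictly less than φ(9); not a primitive root.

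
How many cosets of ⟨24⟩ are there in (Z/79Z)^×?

13

By Lagrange's theorem, ord_79(24) divides φ(79) = 79 − 1 = 78 = 2 · 3 · 13.
Divisors of 78: 1, 2, 3, 6, 13, 26, 39, 78.
Check 24^d mod 79 for each divisor in increasing order:
24^1 ≡ 24
24^2 ≡ 23
24^3 ≡ 78
24^6 ≡ 1
Thus |⟨24⟩| = ord(24) = 6.
Index = |(Z/79Z)^×| / |⟨24⟩| = 78 / 6 = 13.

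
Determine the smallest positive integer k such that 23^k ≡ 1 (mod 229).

228

Since 23 ∈ (Z/229Z)^×, its order divides φ(229) = 229 − 1 = 228 = 2^2 · 3 · 19.
Divisors of 228: 1, 2, 3, 4, 6, 12, 19, 38, 57, 76, 114, 228.
Check 23^d mod 229 for each divisor in increasing order:
23^1 ≡ 23 (mod 229)
23^2 ≡ 71 (mod 229)
23^3 ≡ 30 (mod 229)
23^4 ≡ 3 (mod 229)
23^6 ≡ 213 (mod 229)
23^12 ≡ 27 (mod 229)
23^19 ≡ 140 (mod 229)
23^38 ≡ 135 (mod 229)
23^57 ≡ 122 (mod 229)
23^76 ≡ 134 (mod 229)
23^114 ≡ 228 (mod 229)
23^228 ≡ 1 (mod 229) ✓
So ord_229(23) = 228.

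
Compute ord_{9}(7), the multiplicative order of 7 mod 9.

The order of 7 must divide φ(9) = φ(3^2) = 3·(3−1) = 6 = 2 · 3.
Divisors of 6: 1, 2, 3, 6.
Compute 7^d (mod 9) for the divisors d until we hit 1:
7^1 ≡ 7
7^2 ≡ 4
7^3 ≡ 1
The smallest such exponent is 3, so the order of 7 is 3.

3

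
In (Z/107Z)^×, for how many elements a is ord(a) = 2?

φ(107) = 107 − 1 = 106 = 2 · 53.
In a cyclic group of order 106, there are φ(d) elements of order d for each divisor d of 106, and zero for non-divisors.
2 | 106, and φ(2) = 2 − 1 = 1.

1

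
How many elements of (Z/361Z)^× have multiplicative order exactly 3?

2

φ(361) = φ(19^2) = 19·(19−1) = 342 = 2 · 3^2 · 19.
(Z/361Z)^× is cyclic (|G| = 342); a cyclic group of order m has exactly φ(d) elements of each order d | m, and none otherwise.
3 | 342, and φ(3) = 3 − 1 = 2.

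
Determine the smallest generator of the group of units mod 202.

φ(202) = φ(2)·φ(101) = 1·100 = 100 = 2^2 · 5^2.
g is a primitive root iff g^(100/q) ≢ 1 (mod 202) for each prime q ∈ {2, 5}.
g = 2: gcd(2, 202) = 2 > 1, not a unit — skip.
g = 3: 3^50 ≡ 201; 3^20 ≡ 185 — none is 1, so 3 is a primitive root.
The smallest primitive root modulo 202 is 3.

3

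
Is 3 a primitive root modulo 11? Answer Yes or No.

No

φ(11) = 11 − 1 = 10 = 2 · 5.
3 is a primitive root mod 11 iff 3^(φ(11)/q) ≢ 1 for every prime q | φ(11), i.e. q ∈ {2, 5}.
3^5 ≡ 1 (mod 11)  [q = 2: ≡ 1 ✗]
3^2 ≡ 9 (mod 11)  [q = 5: ≢ 1 ✓]
3^5 ≡ 1 shows ord(3) | 5, strictly less than φ(11); not a primitive root.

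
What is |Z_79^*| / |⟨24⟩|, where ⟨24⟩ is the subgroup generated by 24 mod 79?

13

ord(24) | φ(79) = 79 − 1 = 78 = 2 · 3 · 13.
Divisors of 78: 1, 2, 3, 6, 13, 26, 39, 78.
Check 24^d mod 79 for each divisor in increasing order:
24^1 ≡ 24
24^2 ≡ 23
24^3 ≡ 78
24^6 ≡ 1
The order of 24 is 6, so the subgroup it generates has 6 elements.
[(Z/79Z)^× : ⟨24⟩] = 78/6 = 13.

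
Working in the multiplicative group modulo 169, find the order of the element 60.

Since 60 ∈ (Z/169Z)^×, its order divides φ(169) = φ(13^2) = 13·(13−1) = 156 = 2^2 · 3 · 13.
Divisors of 156: 1, 2, 3, 4, 6, 12, 13, 26, 39, 52, 78, 156.
Evaluate successive powers at the divisors of 156:
60^1 ≡ 60 (mod 169)
60^2 ≡ 51 (mod 169)
60^3 ≡ 18 (mod 169)
60^4 ≡ 66 (mod 169)
60^6 ≡ 155 (mod 169)
60^12 ≡ 27 (mod 169)
60^13 ≡ 99 (mod 169)
60^26 ≡ 168 (mod 169)
60^39 ≡ 70 (mod 169)
60^52 ≡ 1 (mod 169) ✓
The smallest such exponent is 52, so the order of 60 is 52.

52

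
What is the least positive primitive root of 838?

11

φ(838) = φ(2)·φ(419) = 1·418 = 418 = 2 · 11 · 19.
g is a primitive root iff g^(418/q) ≢ 1 (mod 838) for each prime q ∈ {2, 11, 19}.
g = 2: gcd(2, 838) = 2 > 1, not a unit — skip.
g = 3: 3^209 ≡ 1 — hits 1, so not a primitive root.
g = 4: gcd(4, 838) = 2 > 1, not a unit — skip.
g = 5: 5^209 ≡ 1 — hits 1, so not a primitive root.
g = 6: gcd(6, 838) = 2 > 1, not a unit — skip.
g = 7: 7^209 ≡ 1 — hits 1, so not a primitive root.
g = 8: gcd(8, 838) = 2 > 1, not a unit — skip.
g = 9: 9^209 ≡ 1 — hits 1, so not a primitive root.
g = 10: gcd(10, 838) = 2 > 1, not a unit — skip.
g = 11: 11^209 ≡ 837; 11^38 ≡ 753; 11^22 ≡ 7 — none is 1, so 11 is a primitive root.
Hence the least primitive root of 838 is 11.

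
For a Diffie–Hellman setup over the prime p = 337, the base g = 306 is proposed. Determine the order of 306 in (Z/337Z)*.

The order of 306 must divide φ(337) = 337 − 1 = 336 = 2^4 · 3 · 7.
Divisors of 336: 1, 2, 3, 4, 6, 7, 8, 12, 14, 16, 21, 24, 28, 42, 48, 56, 84, 112, 168, 336.
Check 306^d mod 337 for each divisor in increasing order:
306^1 ≡ 306
306^2 ≡ 287
306^3 ≡ 202
306^4 ≡ 141
306^6 ≡ 27
306^7 ≡ 174
306^8 ≡ 335
306^12 ≡ 55
306^14 ≡ 283
306^16 ≡ 4
306^21 ≡ 40
306^24 ≡ 329
306^28 ≡ 220
306^42 ≡ 252
306^48 ≡ 64
306^56 ≡ 209
306^84 ≡ 148
306^112 ≡ 208
306^168 ≡ 336
306^336 ≡ 1
So ord_337(306) = 336.

336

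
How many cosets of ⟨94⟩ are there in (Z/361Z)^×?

9

By Lagrange's theorem, ord_361(94) divides φ(361) = φ(19^2) = 19·(19−1) = 342 = 2 · 3^2 · 19.
Divisors of 342: 1, 2, 3, 6, 9, 18, 19, 38, 57, 114, 171, 342.
Evaluate successive powers at the divisors of 342:
94^1 ≡ 94 (mod 361)
94^2 ≡ 172 (mod 361)
94^3 ≡ 284 (mod 361)
94^6 ≡ 153 (mod 361)
94^9 ≡ 132 (mod 361)
94^18 ≡ 96 (mod 361)
94^19 ≡ 360 (mod 361)
94^38 ≡ 1 (mod 361) ✓
The order of 94 is 38, so the subgroup it generates has 38 elements.
[(Z/361Z)^× : ⟨94⟩] = 342/38 = 9.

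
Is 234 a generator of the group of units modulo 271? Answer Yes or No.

Yes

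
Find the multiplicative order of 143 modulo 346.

172

The order of 143 must divide φ(346) = φ(2)·φ(173) = 1·172 = 172 = 2^2 · 43.
Divisors of 172: 1, 2, 4, 43, 86, 172.
Compute 143^d (mod 346) for the divisors d until we hit 1:
143^1 ≡ 143 (mod 346)
143^2 ≡ 35 (mod 346)
143^4 ≡ 187 (mod 346)
143^43 ≡ 253 (mod 346)
143^86 ≡ 345 (mod 346)
143^172 ≡ 1 (mod 346) ✓
Therefore the multiplicative order of 143 modulo 346 is 172.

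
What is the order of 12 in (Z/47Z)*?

The order of 12 must divide φ(47) = 47 − 1 = 46 = 2 · 23.
Divisors of 46: 1, 2, 23, 46.
Compute 12^d (mod 47) for the divisors d until we hit 1:
12^1 ≡ 12 (mod 47)
12^2 ≡ 3 (mod 47)
12^23 ≡ 1 (mod 47) ✓
The smallest such exponent is 23, so the order of 12 is 23.

23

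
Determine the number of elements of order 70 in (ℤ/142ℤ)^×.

φ(142) = φ(2)·φ(71) = 1·70 = 70 = 2 · 5 · 7.
In a cyclic group of order 70, there are φ(d) elements of order d for each divisor d of 70, and zero for non-divisors.
70 = 2 · 5 · 7 divides 70, and φ(70) = 24.

24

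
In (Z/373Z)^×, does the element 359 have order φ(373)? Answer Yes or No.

Yes

φ(373) = 373 − 1 = 372 = 2^2 · 3 · 31.
359 is a primitive root mod 373 iff 359^(φ(373)/q) ≢ 1 for every prime q | φ(373), i.e. q ∈ {2, 3, 31}.
359^186 ≡ 372 (mod 373)  [q = 2: ≢ 1 ✓]
359^124 ≡ 284 (mod 373)  [q = 3: ≢ 1 ✓]
359^12 ≡ 346 (mod 373)  [q = 31: ≢ 1 ✓]
None equal 1, so ord_373(359) = 372: 359 is a primitive root.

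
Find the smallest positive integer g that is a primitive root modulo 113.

φ(113) = 113 − 1 = 112 = 2^4 · 7.
Test candidates g = 2, 3, … against the prime factors q ∈ {2, 7} of φ(113): g is a generator iff g^(112/q) ≢ 1 for every such q.
g = 2: 2^56 ≡ 1 — hits 1, so not a primitive root.
g = 3: 3^56 ≡ 112; 3^16 ≡ 49 — none is 1, so 3 is a primitive root.
The smallest primitive root modulo 113 is 3.

3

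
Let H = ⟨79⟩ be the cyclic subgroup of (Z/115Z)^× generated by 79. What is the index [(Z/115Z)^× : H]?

4

The order of 79 must divide φ(115) = φ(5·23) = (5−1)·(23−1) = 4·22 = 88 = 2^3 · 11.
Divisors of 88: 1, 2, 4, 8, 11, 22, 44, 88.
Check 79^d mod 115 for each divisor in increasing order:
79^1 ≡ 79
79^2 ≡ 31
79^4 ≡ 41
79^8 ≡ 71
79^11 ≡ 114
79^22 ≡ 1
The order of 79 is 22, so the subgroup it generates has 22 elements.
[(Z/115Z)^× : ⟨79⟩] = 88/22 = 4.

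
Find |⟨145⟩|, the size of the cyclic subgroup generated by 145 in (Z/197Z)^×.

196

The order of 145 must divide φ(197) = 197 − 1 = 196 = 2^2 · 7^2.
Divisors of 196: 1, 2, 4, 7, 14, 28, 49, 98, 196.
Compute 145^d (mod 197) for the divisors d until we hit 1:
145^1 ≡ 145 (mod 197)
145^2 ≡ 143 (mod 197)
145^4 ≡ 158 (mod 197)
145^7 ≡ 20 (mod 197)
145^14 ≡ 6 (mod 197)
145^28 ≡ 36 (mod 197)
145^49 ≡ 183 (mod 197)
145^98 ≡ 196 (mod 197)
145^196 ≡ 1 (mod 197) ✓
The smallest such exponent is 196, so the order of 145 is 196.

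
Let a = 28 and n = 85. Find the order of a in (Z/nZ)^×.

16

By Lagrange's theorem, ord_85(28) divides φ(85) = φ(5·17) = (5−1)·(17−1) = 4·16 = 64 = 2^6.
Divisors of 64: 1, 2, 4, 8, 16, 32, 64.
Compute 28^d (mod 85) for the divisors d until we hit 1:
28^1 ≡ 28 (mod 85)
28^2 ≡ 19 (mod 85)
28^4 ≡ 21 (mod 85)
28^8 ≡ 16 (mod 85)
28^16 ≡ 1 (mod 85) ✓
Hence ord(28) = 16.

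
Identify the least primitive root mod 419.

φ(419) = 419 − 1 = 418 = 2 · 11 · 19.
Test candidates g = 2, 3, … against the prime factors q ∈ {2, 11, 19} of φ(419): g is a generator iff g^(418/q) ≢ 1 for every such q.
g = 2: 2^209 ≡ 418; 2^38 ≡ 334; 2^22 ≡ 114 — none is 1, so 2 is a primitive root.
Hence the least primitive root of 419 is 2.

2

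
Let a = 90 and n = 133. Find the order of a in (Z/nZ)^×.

18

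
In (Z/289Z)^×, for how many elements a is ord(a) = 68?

φ(289) = φ(17^2) = 17·(17−1) = 272 = 2^4 · 17.
Since (Z/289Z)^× is cyclic of order 272, the number of elements of order d is φ(d) when d | 272 and 0 otherwise.
68 = 2^2 · 17 divides 272, and φ(68) = 32.

32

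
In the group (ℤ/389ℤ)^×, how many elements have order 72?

0

φ(389) = 389 − 1 = 388 = 2^2 · 97.
(Z/389Z)^× is cyclic (|G| = 388); a cyclic group of order m has exactly φ(d) elements of each order d | m, and none otherwise.
Since 72 ∤ 388, the count is 0.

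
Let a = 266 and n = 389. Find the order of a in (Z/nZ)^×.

388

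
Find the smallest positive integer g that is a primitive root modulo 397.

5

φ(397) = 397 − 1 = 396 = 2^2 · 3^2 · 11.
g is a primitive root iff g^(396/q) ≢ 1 (mod 397) for each prime q ∈ {2, 3, 11}.
g = 2: 2^198 ≡ 396; 2^132 ≡ 1 — hits 1, so not a primitive root.
g = 3: 3^198 ≡ 1 — hits 1, so not a primitive root.
g = 4: 4^198 ≡ 1 — hits 1, so not a primitive root.
g = 5: 5^198 ≡ 396; 5^132 ≡ 362; 5^36 ≡ 290 — none is 1, so 5 is a primitive root.
Hence the least primitive root of 397 is 5.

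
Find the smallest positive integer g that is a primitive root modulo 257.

φ(257) = 257 − 1 = 256 = 2^8.
Test candidates g = 2, 3, … against the prime factors q ∈ {2} of φ(257): g is a generator iff g^(256/q) ≢ 1 for every such q.
g = 2: 2^128 ≡ 1 — hits 1, so not a primitive root.
g = 3: 3^128 ≡ 256 — none is 1, so 3 is a primitive root.
The smallest primitive root modulo 257 is 3.

3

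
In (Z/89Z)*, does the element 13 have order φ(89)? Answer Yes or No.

Yes

φ(89) = 89 − 1 = 88 = 2^3 · 11.
An element g generates (Z/89Z)^× iff g^(88/q) ≢ 1 (mod 89) for each prime q ∈ {2, 11}.
13^44 ≡ 88 (mod 89)  [q = 2: ≢ 1 ✓]
13^8 ≡ 64 (mod 89)  [q = 11: ≢ 1 ✓]
Every test exponent gives a nontrivial residue, hence 13 generates the full group.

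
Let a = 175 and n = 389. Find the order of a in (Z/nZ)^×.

ord(175) | φ(389) = 389 − 1 = 388 = 2^2 · 97.
Divisors of 388: 1, 2, 4, 97, 194, 388.
Test each divisor d:
175^1 ≡ 175 (mod 389)
175^2 ≡ 283 (mod 389)
175^4 ≡ 344 (mod 389)
175^97 ≡ 1 (mod 389) ✓
The smallest such exponent is 97, so the order of 175 is 97.

97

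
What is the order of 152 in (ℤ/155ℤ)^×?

Since 152 ∈ (Z/155Z)^×, its order divides φ(155) = φ(5·31) = (5−1)·(31−1) = 4·30 = 120 = 2^3 · 3 · 5.
Divisors of 120: 1, 2, 3, 4, 5, 6, 8, 10, 12, 15, 20, 24, 30, 40, 60, 120.
Evaluate successive powers at the divisors of 120:
152^1 ≡ 152 (mod 155)
152^2 ≡ 9 (mod 155)
152^3 ≡ 128 (mod 155)
152^4 ≡ 81 (mod 155)
152^5 ≡ 67 (mod 155)
152^6 ≡ 109 (mod 155)
152^8 ≡ 51 (mod 155)
152^10 ≡ 149 (mod 155)
152^12 ≡ 101 (mod 155)
152^15 ≡ 63 (mod 155)
152^20 ≡ 36 (mod 155)
152^24 ≡ 126 (mod 155)
152^30 ≡ 94 (mod 155)
152^40 ≡ 56 (mod 155)
152^60 ≡ 1 (mod 155) ✓
Therefore the multiplicative order of 152 modulo 155 is 60.

60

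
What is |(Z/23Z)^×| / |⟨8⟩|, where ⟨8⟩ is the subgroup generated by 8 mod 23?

Since 8 ∈ (Z/23Z)^×, its order divides φ(23) = 23 − 1 = 22 = 2 · 11.
Divisors of 22: 1, 2, 11, 22.
Test each divisor d:
8^1 ≡ 8 (mod 23)
8^2 ≡ 18 (mod 23)
8^11 ≡ 1 (mod 23) ✓
So ord_23(8) = 11, hence |⟨8⟩| = 11.
[(Z/23Z)^× : ⟨8⟩] = 22/11 = 2.

2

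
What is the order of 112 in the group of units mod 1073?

The order of 112 must divide φ(1073) = φ(29·37) = (29−1)·(37−1) = 28·36 = 1008 = 2^4 · 3^2 · 7.
Divisors of 1008: 1, 2, 3, 4, 6, 7, 8, 9, 12, 14, 16, 18, 21, 24, 28, 36, 42, 48, 56, 63, 72, 84, 112, 126, 144, 168, 252, 336, 504, 1008.
Check 112^d mod 1073 for each divisor in increasing order:
112^1 ≡ 112 (mod 1073)
112^2 ≡ 741 (mod 1073)
112^3 ≡ 371 (mod 1073)
112^4 ≡ 778 (mod 1073)
112^6 ≡ 297 (mod 1073)
112^7 ≡ 1 (mod 1073) ✓
The smallest such exponent is 7, so the order of 112 is 7.

7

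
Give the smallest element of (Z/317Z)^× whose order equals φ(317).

2

φ(317) = 317 − 1 = 316 = 2^2 · 79.
Test candidates g = 2, 3, … against the prime factors q ∈ {2, 79} of φ(317): g is a generator iff g^(316/q) ≢ 1 for every such q.
g = 2: 2^158 ≡ 316; 2^4 ≡ 16 — none is 1, so 2 is a primitive root.
So 2 is the smallest generator of (Z/317Z)^×.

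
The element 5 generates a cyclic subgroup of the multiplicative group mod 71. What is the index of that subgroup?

14

The order of 5 must divide φ(71) = 71 − 1 = 70 = 2 · 5 · 7.
Divisors of 70: 1, 2, 5, 7, 10, 14, 35, 70.
Test each divisor d:
5^1 ≡ 5
5^2 ≡ 25
5^5 ≡ 1
The order of 5 is 5, so the subgroup it generates has 5 elements.
[(Z/71Z)^× : ⟨5⟩] = 70/5 = 14.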